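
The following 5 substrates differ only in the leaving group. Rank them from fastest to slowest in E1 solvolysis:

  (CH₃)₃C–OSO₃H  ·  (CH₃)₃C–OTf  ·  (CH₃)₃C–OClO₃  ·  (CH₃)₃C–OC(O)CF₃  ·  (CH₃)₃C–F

Identical carbon frameworks mean the comparison reduces to leaving-group quality.
Leaving-group ability tracks the stability of the departed species; conjugate-acid pKₐ is the usual yardstick (lower pKₐ → better LG).
(CH₃)₃C–OTf loses OTf⁻: pKₐ(CF₃SO₃H (triflic acid)) ≈ -14
(CH₃)₃C–OClO₃ loses ClO₄⁻: pKₐ(HClO₄) ≈ -10
(CH₃)₃C–OSO₃H loses HSO₄⁻: pKₐ(H₂SO₄) ≈ -3
(CH₃)₃C–OC(O)CF₃ loses CF₃COO⁻: pKₐ(CF₃COOH) ≈ 0.2
(CH₃)₃C–F loses F⁻: pKₐ(HF) ≈ 3.2

(CH₃)₃C–OTf > (CH₃)₃C–OClO₃ > (CH₃)₃C–OSO₃H > (CH₃)₃C–OC(O)CF₃ > (CH₃)₃C–F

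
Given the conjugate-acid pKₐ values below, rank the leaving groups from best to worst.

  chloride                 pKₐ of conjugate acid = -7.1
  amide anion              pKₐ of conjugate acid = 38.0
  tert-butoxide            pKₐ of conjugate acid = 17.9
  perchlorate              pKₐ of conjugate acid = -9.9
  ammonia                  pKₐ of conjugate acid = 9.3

perchlorate > chloride > ammonia > tert-butoxide > amide anion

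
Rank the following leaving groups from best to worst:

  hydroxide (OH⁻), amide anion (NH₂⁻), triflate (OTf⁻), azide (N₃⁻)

The more stable X⁻ (or X) is on its own — i.e. the weaker a base it is — the better a leaving group it makes.
triflate (OTf⁻): pKₐ(CF₃SO₃H (triflic acid)) ≈ -14 — charge spread over three oxygens and a CF₃ group; the premier leaving group in synthesis
azide (N₃⁻): pKₐ(HN₃) ≈ 4.7 — linear, resonance-stabilised
hydroxide (OH⁻): pKₐ(H₂O) ≈ 15.7
amide anion (NH₂⁻): pKₐ(NH₃) ≈ 38 — extremely strong base; never a leaving group

triflate (OTf⁻) > azide (N₃⁻) > hydroxide (OH⁻) > amide anion (NH₂⁻)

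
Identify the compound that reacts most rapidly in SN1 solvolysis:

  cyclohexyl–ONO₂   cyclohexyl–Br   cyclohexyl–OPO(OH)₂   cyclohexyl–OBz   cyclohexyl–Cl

cyclohexyl–Br

The skeletons are identical, so relative rate is governed entirely by leaving-group ability.
Rank by basicity of the departing species: weakest base leaves most easily.
cyclohexyl–Br loses Br⁻: pKₐ(HBr) ≈ -9
cyclohexyl–Cl loses Cl⁻: pKₐ(HCl) ≈ -7
cyclohexyl–ONO₂ loses NO₃⁻: pKₐ(HNO₃) ≈ -1.3
cyclohexyl–OPO(OH)₂ loses H₂PO₄⁻: pKₐ(H₃PO₄) ≈ 2.1
cyclohexyl–OBz loses PhCOO⁻: pKₐ(C₆H₅COOH) ≈ 4.2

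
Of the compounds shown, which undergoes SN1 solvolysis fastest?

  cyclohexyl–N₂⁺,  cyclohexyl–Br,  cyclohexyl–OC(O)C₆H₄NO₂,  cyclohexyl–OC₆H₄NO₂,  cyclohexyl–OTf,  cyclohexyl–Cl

cyclohexyl–N₂⁺

The skeletons are identical, so relative rate is governed entirely by leaving-group ability.
The more stable X⁻ (or X) is on its own — i.e. the weaker a base it is — the better a leaving group it makes.
cyclohexyl–N₂⁺ loses N₂: no meaningful conjugate acid; N₂ departs as an exceptionally stable neutral molecule
cyclohexyl–OTf loses OTf⁻: pKₐ(CF₃SO₃H (triflic acid)) ≈ -14
cyclohexyl–Br loses Br⁻: pKₐ(HBr) ≈ -9
cyclohexyl–Cl loses Cl⁻: pKₐ(HCl) ≈ -7
cyclohexyl–OC(O)C₆H₄NO₂ loses p-O₂N–C₆H₄–COO⁻: pKₐ(p-nitrobenzoic acid) ≈ 3.4
cyclohexyl–OC₆H₄NO₂ loses p-O₂N–C₆H₄–O⁻: pKₐ(p-nitrophenol) ≈ 7.2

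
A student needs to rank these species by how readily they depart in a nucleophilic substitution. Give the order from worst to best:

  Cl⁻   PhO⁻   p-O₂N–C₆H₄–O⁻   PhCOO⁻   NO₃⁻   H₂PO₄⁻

Leaving-group ability tracks the stability of the departed species; conjugate-acid pKₐ is the usual yardstick (lower pKₐ → better LG).
Cl⁻: pKₐ(HCl) ≈ -7
NO₃⁻: pKₐ(HNO₃) ≈ -1.3
H₂PO₄⁻: pKₐ(H₃PO₄) ≈ 2.1
PhCOO⁻: pKₐ(C₆H₅COOH) ≈ 4.2
p-O₂N–C₆H₄–O⁻: pKₐ(p-nitrophenol) ≈ 7.2
PhO⁻: pKₐ(C₆H₅OH (phenol)) ≈ 10
Reversing gives the worst-to-best order requested.

PhO⁻ < p-O₂N–C₆H₄–O⁻ < PhCOO⁻ < H₂PO₄⁻ < NO₃⁻ < Cl⁻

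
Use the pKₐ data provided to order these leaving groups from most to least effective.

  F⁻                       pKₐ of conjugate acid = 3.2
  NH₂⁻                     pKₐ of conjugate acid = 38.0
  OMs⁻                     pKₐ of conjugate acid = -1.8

Lower conjugate-acid pKₐ ⇒ weaker base ⇒ better leaving group.
Sorting by the given values: OMs⁻ (-1.8), F⁻ (3.2), NH₂⁻ (38.0).

OMs⁻ > F⁻ > NH₂⁻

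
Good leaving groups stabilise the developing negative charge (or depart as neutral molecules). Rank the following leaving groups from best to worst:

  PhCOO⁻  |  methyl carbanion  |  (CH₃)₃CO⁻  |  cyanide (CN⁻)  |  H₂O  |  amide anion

H₂O > PhCOO⁻ > cyanide (CN⁻) > (CH₃)₃CO⁻ > amide anion > methyl carbanion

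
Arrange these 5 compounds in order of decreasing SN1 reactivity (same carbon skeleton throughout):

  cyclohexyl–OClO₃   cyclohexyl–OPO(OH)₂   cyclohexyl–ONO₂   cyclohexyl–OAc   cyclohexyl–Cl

With the same alkyl group throughout, only the leaving group differentiates the rates.
Leaving-group ability tracks the stability of the departed species; conjugate-acid pKₐ is the usual yardstick (lower pKₐ → better LG).
cyclohexyl–OClO₃ loses ClO₄⁻: pKₐ(HClO₄) ≈ -10
cyclohexyl–Cl loses Cl⁻: pKₐ(HCl) ≈ -7
cyclohexyl–ONO₂ loses NO₃⁻: pKₐ(HNO₃) ≈ -1.3
cyclohexyl–OPO(OH)₂ loses H₂PO₄⁻: pKₐ(H₃PO₄) ≈ 2.1
cyclohexyl–OAc loses AcO⁻: pKₐ(CH₃COOH) ≈ 4.8

cyclohexyl–OClO₃ > cyclohexyl–Cl > cyclohexyl–ONO₂ > cyclohexyl–OPO(OH)₂ > cyclohexyl–OAc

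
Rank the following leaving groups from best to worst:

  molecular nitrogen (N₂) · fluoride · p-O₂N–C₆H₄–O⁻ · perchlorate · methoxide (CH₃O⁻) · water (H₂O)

Rank by basicity of the departing species: weakest base leaves most easily.
molecular nitrogen (N₂): no meaningful conjugate acid; N₂ departs as an exceptionally stable neutral molecule
perchlorate: pKₐ(HClO₄) ≈ -10
water (H₂O): pKₐ(H₃O⁺) ≈ -1.7
fluoride: pKₐ(HF) ≈ 3.2
p-O₂N–C₆H₄–O⁻: pKₐ(p-nitrophenol) ≈ 7.2
methoxide (CH₃O⁻): pKₐ(CH₃OH) ≈ 15.5

molecular nitrogen (N₂) > perchlorate > water (H₂O) > fluoride > p-O₂N–C₆H₄–O⁻ > methoxide (CH₃O⁻)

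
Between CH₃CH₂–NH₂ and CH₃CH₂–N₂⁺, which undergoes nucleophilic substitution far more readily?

From CH₃CH₂–NH₂ the departing group would be NH₂⁻ (pKₐ(NH₃) ≈ 38). Extremely strong base; never a leaving group.
From CH₃CH₂–N₂⁺ the leaving group is N₂ (no meaningful conjugate acid; N₂ departs as an exceptionally stable neutral molecule).
(In practice CH₃CH₂–N₂⁺ is made from CH₃CH₂–NH₂ by diazotisation (NaNO₂ / HCl, 0 °C), generating a diazonium salt that expels N₂.)

CH₃CH₂–N₂⁺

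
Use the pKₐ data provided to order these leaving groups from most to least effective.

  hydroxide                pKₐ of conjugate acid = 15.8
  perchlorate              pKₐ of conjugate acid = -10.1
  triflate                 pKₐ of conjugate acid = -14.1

triflate > perchlorate > hydroxide

Lower conjugate-acid pKₐ ⇒ weaker base ⇒ better leaving group.
Sorting by the given values: triflate (-14.1), perchlorate (-10.1), hydroxide (15.8).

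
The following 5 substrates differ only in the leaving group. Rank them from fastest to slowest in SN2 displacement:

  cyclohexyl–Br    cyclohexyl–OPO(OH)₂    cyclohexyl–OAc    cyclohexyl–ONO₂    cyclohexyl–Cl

The skeletons are identical, so relative rate is governed entirely by leaving-group ability.
The more stable X⁻ (or X) is on its own — i.e. the weaker a base it is — the better a leaving group it makes.
cyclohexyl–Br loses Br⁻: pKₐ(HBr) ≈ -9
cyclohexyl–Cl loses Cl⁻: pKₐ(HCl) ≈ -7
cyclohexyl–ONO₂ loses NO₃⁻: pKₐ(HNO₃) ≈ -1.3
cyclohexyl–OPO(OH)₂ loses H₂PO₄⁻: pKₐ(H₃PO₄) ≈ 2.1
cyclohexyl–OAc loses AcO⁻: pKₐ(CH₃COOH) ≈ 4.8

cyclohexyl–Br > cyclohexyl–Cl > cyclohexyl–ONO₂ > cyclohexyl–OPO(OH)₂ > cyclohexyl–OAc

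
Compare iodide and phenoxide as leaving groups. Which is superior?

iodide is the better leaving group.
pKₐ(HI) ≈ -10 versus pKₐ(C₆H₅OH (phenol)) ≈ 10: iodide is the much weaker base.
Large, highly polarisable; very weak base.

iodide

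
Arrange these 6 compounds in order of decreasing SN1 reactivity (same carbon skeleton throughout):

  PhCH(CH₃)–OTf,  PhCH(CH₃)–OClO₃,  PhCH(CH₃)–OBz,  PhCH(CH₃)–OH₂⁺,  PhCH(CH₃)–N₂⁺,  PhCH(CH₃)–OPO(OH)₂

Same R in every case — rank the leaving groups.
Leaving-group ability tracks the stability of the departed species; conjugate-acid pKₐ is the usual yardstick (lower pKₐ → better LG).
PhCH(CH₃)–N₂⁺ loses N₂: no meaningful conjugate acid; N₂ departs as an exceptionally stable neutral molecule
PhCH(CH₃)–OTf loses OTf⁻: pKₐ(CF₃SO₃H (triflic acid)) ≈ -14
PhCH(CH₃)–OClO₃ loses ClO₄⁻: pKₐ(HClO₄) ≈ -10
PhCH(CH₃)–OH₂⁺ loses H₂O: pKₐ(H₃O⁺) ≈ -1.7
PhCH(CH₃)–OPO(OH)₂ loses H₂PO₄⁻: pKₐ(H₃PO₄) ≈ 2.1
PhCH(CH₃)–OBz loses PhCOO⁻: pKₐ(C₆H₅COOH) ≈ 4.2

PhCH(CH₃)–N₂⁺ > PhCH(CH₃)–OTf > PhCH(CH₃)–OClO₃ > PhCH(CH₃)–OH₂⁺ > PhCH(CH₃)–OPO(OH)₂ > PhCH(CH₃)–OBz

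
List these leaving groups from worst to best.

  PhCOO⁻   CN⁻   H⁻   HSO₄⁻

H⁻ < CN⁻ < PhCOO⁻ < HSO₄⁻

A good leaving group is a weak base: the lower the pKₐ of its conjugate acid, the more readily it departs.
HSO₄⁻: pKₐ(H₂SO₄) ≈ -3 — conjugate base of a strong mineral acid
PhCOO⁻: pKₐ(C₆H₅COOH) ≈ 4.2 — aryl carboxylate
CN⁻: pKₐ(HCN) ≈ 9.2 — sp carbon stabilises the charge somewhat, but still a poor LG
H⁻: pKₐ(H₂) ≈ 36 — extremely strong base; leaves only in special hydride-transfer contexts
The question asks for worst first, so the sequence is read in increasing leaving-group ability.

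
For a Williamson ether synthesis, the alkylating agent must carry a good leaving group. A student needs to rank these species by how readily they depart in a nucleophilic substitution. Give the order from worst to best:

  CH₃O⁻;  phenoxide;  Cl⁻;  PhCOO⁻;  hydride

The more stable X⁻ (or X) is on its own — i.e. the weaker a base it is — the better a leaving group it makes.
Cl⁻: pKₐ(HCl) ≈ -7 — moderately weak base
PhCOO⁻: pKₐ(C₆H₅COOH) ≈ 4.2
phenoxide: pKₐ(C₆H₅OH (phenol)) ≈ 10 — resonance into the ring helps, but still a poor LG
CH₃O⁻: pKₐ(CH₃OH) ≈ 15.5
hydride: pKₐ(H₂) ≈ 36
Reversing gives the worst-to-best order requested.

hydride < CH₃O⁻ < phenoxide < PhCOO⁻ < Cl⁻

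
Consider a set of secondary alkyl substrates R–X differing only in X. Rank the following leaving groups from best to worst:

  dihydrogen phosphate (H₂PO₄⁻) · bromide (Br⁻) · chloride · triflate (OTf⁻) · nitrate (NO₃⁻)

A good leaving group is a weak base: the lower the pKₐ of its conjugate acid, the more readily it departs.
triflate (OTf⁻): pKₐ(CF₃SO₃H (triflic acid)) ≈ -14
bromide (Br⁻): pKₐ(HBr) ≈ -9
chloride: pKₐ(HCl) ≈ -7
nitrate (NO₃⁻): pKₐ(HNO₃) ≈ -1.3
dihydrogen phosphate (H₂PO₄⁻): pKₐ(H₃PO₄) ≈ 2.1

triflate (OTf⁻) > bromide (Br⁻) > chloride > nitrate (NO₃⁻) > dihydrogen phosphate (H₂PO₄⁻)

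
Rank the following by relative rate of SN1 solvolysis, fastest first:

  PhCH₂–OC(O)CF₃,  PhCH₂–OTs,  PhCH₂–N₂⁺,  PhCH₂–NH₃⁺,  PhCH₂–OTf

PhCH₂–N₂⁺ > PhCH₂–OTf > PhCH₂–OTs > PhCH₂–OC(O)CF₃ > PhCH₂–NH₃⁺

Identical carbon frameworks mean the comparison reduces to leaving-group quality.
A good leaving group is a weak base: the lower the pKₐ of its conjugate acid, the more readily it departs.
PhCH₂–N₂⁺ loses N₂: no meaningful conjugate acid; N₂ departs as an exceptionally stable neutral molecule
PhCH₂–OTf loses OTf⁻: pKₐ(CF₃SO₃H (triflic acid)) ≈ -14
PhCH₂–OTs loses OTs⁻: pKₐ(p-CH₃C₆H₄SO₃H (TsOH)) ≈ -2.8
PhCH₂–OC(O)CF₃ loses CF₃COO⁻: pKₐ(CF₃COOH) ≈ 0.2
PhCH₂–NH₃⁺ loses NH₃: pKₐ(NH₄⁺) ≈ 9.2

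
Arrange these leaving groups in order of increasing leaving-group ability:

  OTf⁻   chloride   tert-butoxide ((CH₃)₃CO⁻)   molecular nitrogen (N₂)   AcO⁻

tert-butoxide ((CH₃)₃CO⁻) < AcO⁻ < chloride < OTf⁻ < molecular nitrogen (N₂)

The more stable X⁻ (or X) is on its own — i.e. the weaker a base it is — the better a leaving group it makes.
molecular nitrogen (N₂): no meaningful conjugate acid; N₂ departs as an exceptionally stable neutral molecule
OTf⁻: pKₐ(CF₃SO₃H (triflic acid)) ≈ -14
chloride: pKₐ(HCl) ≈ -7 — moderately weak base
AcO⁻: pKₐ(CH₃COOH) ≈ 4.8 — resonance-stabilised but still a weak base
tert-butoxide ((CH₃)₃CO⁻): pKₐ(t-BuOH) ≈ 18 — bulky, strongly basic alkoxide
The question asks for worst first, so the sequence is read in increasing leaving-group ability.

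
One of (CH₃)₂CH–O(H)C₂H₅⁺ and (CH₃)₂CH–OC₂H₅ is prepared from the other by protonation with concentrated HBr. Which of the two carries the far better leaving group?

(CH₃)₂CH–O(H)C₂H₅⁺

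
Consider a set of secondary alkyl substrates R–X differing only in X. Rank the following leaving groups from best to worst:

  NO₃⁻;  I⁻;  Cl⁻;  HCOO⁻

I⁻: pKₐ(HI) ≈ -10
Cl⁻: pKₐ(HCl) ≈ -7 — moderately weak base
NO₃⁻: pKₐ(HNO₃) ≈ -1.3 — resonance-delocalised over three oxygens
HCOO⁻: pKₐ(HCOOH) ≈ 3.8

I⁻ > Cl⁻ > NO₃⁻ > HCOO⁻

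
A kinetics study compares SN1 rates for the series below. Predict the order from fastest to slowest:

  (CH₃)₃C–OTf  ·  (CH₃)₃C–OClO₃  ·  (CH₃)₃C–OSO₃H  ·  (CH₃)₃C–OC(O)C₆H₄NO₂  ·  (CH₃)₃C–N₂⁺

(CH₃)₃C–N₂⁺ > (CH₃)₃C–OTf > (CH₃)₃C–OClO₃ > (CH₃)₃C–OSO₃H > (CH₃)₃C–OC(O)C₆H₄NO₂

Identical carbon frameworks mean the comparison reduces to leaving-group quality.
A good leaving group is a weak base: the lower the pKₐ of its conjugate acid, the more readily it departs.
(CH₃)₃C–N₂⁺ loses N₂: no meaningful conjugate acid; N₂ departs as an exceptionally stable neutral molecule
(CH₃)₃C–OTf loses OTf⁻: pKₐ(CF₃SO₃H (triflic acid)) ≈ -14
(CH₃)₃C–OClO₃ loses ClO₄⁻: pKₐ(HClO₄) ≈ -10
(CH₃)₃C–OSO₃H loses HSO₄⁻: pKₐ(H₂SO₄) ≈ -3
(CH₃)₃C–OC(O)C₆H₄NO₂ loses p-O₂N–C₆H₄–COO⁻: pKₐ(p-nitrobenzoic acid) ≈ 3.4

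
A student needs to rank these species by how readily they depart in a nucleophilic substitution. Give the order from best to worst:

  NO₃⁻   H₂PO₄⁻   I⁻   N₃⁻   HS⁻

I⁻ > NO₃⁻ > H₂PO₄⁻ > N₃⁻ > HS⁻

Leaving-group ability tracks the stability of the departed species; conjugate-acid pKₐ is the usual yardstick (lower pKₐ → better LG).
I⁻: pKₐ(HI) ≈ -10
NO₃⁻: pKₐ(HNO₃) ≈ -1.3
H₂PO₄⁻: pKₐ(H₃PO₄) ≈ 2.1
N₃⁻: pKₐ(HN₃) ≈ 4.7
HS⁻: pKₐ(H₂S) ≈ 7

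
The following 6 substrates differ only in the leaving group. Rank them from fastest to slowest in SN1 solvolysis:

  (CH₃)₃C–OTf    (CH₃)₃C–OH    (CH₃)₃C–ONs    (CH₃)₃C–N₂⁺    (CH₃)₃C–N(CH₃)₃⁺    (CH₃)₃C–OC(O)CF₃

(CH₃)₃C–N₂⁺ > (CH₃)₃C–OTf > (CH₃)₃C–ONs > (CH₃)₃C–OC(O)CF₃ > (CH₃)₃C–N(CH₃)₃⁺ > (CH₃)₃C–OH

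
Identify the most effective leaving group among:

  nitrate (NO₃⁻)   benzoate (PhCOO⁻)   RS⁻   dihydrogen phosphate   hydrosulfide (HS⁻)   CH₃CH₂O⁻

Rank by basicity of the departing species: weakest base leaves most easily.
nitrate (NO₃⁻): pKₐ(HNO₃) ≈ -1.3
dihydrogen phosphate: pKₐ(H₃PO₄) ≈ 2.1
benzoate (PhCOO⁻): pKₐ(C₆H₅COOH) ≈ 4.2
hydrosulfide (HS⁻): pKₐ(H₂S) ≈ 7
RS⁻: pKₐ(RSH (a thiol)) ≈ 10.5
CH₃CH₂O⁻: pKₐ(CH₃CH₂OH) ≈ 16

nitrate (NO₃⁻)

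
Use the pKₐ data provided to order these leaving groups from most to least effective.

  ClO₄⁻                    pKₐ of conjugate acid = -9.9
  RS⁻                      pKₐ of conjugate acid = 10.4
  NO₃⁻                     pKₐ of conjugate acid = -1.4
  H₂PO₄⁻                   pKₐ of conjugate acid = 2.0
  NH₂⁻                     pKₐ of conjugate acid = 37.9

Lower conjugate-acid pKₐ ⇒ weaker base ⇒ better leaving group.
Sorting by the given values: ClO₄⁻ (-9.9), NO₃⁻ (-1.4), H₂PO₄⁻ (2.0), RS⁻ (10.4), NH₂⁻ (37.9).

ClO₄⁻ > NO₃⁻ > H₂PO₄⁻ > RS⁻ > NH₂⁻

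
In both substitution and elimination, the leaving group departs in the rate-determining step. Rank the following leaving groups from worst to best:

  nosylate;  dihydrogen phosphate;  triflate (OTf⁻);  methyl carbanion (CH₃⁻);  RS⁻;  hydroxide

methyl carbanion (CH₃⁻) < hydroxide < RS⁻ < dihydrogen phosphate < nosylate < triflate (OTf⁻)

triflate (OTf⁻): pKₐ(CF₃SO₃H (triflic acid)) ≈ -14 — charge spread over three oxygens and a CF₃ group; the premier leaving group in synthesis
nosylate: pKₐ(p-O₂NC₆H₄SO₃H) ≈ -3.5 — p-nitro group further stabilises the sulfonate
dihydrogen phosphate: pKₐ(H₃PO₄) ≈ 2.1 — moderate base; biological leaving group after further activation
RS⁻: pKₐ(RSH (a thiol)) ≈ 10.5 — moderately basic; rarely leaves without activation
hydroxide: pKₐ(H₂O) ≈ 15.7 — strong base; essentially never leaves without prior activation
methyl carbanion (CH₃⁻): pKₐ(CH₄) ≈ 48 — unstabilised carbanion; the worst conceivable leaving group
Reversing gives the worst-to-best order requested.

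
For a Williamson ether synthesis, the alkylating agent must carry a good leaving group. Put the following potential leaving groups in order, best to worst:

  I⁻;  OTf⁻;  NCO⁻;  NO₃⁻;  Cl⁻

OTf⁻ > I⁻ > Cl⁻ > NO₃⁻ > NCO⁻

A good leaving group is a weak base: the lower the pKₐ of its conjugate acid, the more readily it departs.
OTf⁻: pKₐ(CF₃SO₃H (triflic acid)) ≈ -14
I⁻: pKₐ(HI) ≈ -10
Cl⁻: pKₐ(HCl) ≈ -7
NO₃⁻: pKₐ(HNO₃) ≈ -1.3
NCO⁻: pKₐ(HOCN) ≈ 3.5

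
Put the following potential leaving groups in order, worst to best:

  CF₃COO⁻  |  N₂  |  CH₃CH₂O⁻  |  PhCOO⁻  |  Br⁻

Leaving-group ability tracks the stability of the departed species; conjugate-acid pKₐ is the usual yardstick (lower pKₐ → better LG).
N₂: no meaningful conjugate acid; N₂ departs as an exceptionally stable neutral molecule
Br⁻: pKₐ(HBr) ≈ -9 — weak base; good leaving group
CF₃COO⁻: pKₐ(CF₃COOH) ≈ 0.2
PhCOO⁻: pKₐ(C₆H₅COOH) ≈ 4.2
CH₃CH₂O⁻: pKₐ(CH₃CH₂OH) ≈ 16
The question asks for worst first, so the sequence is read in increasing leaving-group ability.

CH₃CH₂O⁻ < PhCOO⁻ < CF₃COO⁻ < Br⁻ < N₂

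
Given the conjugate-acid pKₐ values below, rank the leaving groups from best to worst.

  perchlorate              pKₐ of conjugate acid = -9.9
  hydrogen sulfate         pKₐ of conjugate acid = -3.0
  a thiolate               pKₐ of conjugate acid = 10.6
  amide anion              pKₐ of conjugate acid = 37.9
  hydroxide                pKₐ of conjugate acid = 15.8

Lower conjugate-acid pKₐ ⇒ weaker base ⇒ better leaving group.
Sorting by the given values: perchlorate (-9.9), hydrogen sulfate (-3.0), a thiolate (10.6), hydroxide (15.8), amide anion (37.9).

perchlorate > hydrogen sulfate > a thiolate > hydroxide > amide anion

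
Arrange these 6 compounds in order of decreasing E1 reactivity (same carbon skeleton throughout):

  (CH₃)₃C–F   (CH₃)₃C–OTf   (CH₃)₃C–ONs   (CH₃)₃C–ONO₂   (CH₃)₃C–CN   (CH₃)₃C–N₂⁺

(CH₃)₃C–N₂⁺ > (CH₃)₃C–OTf > (CH₃)₃C–ONs > (CH₃)₃C–ONO₂ > (CH₃)₃C–F > (CH₃)₃C–CN

Same R in every case — rank the leaving groups.
A good leaving group is a weak base: the lower the pKₐ of its conjugate acid, the more readily it departs.
(CH₃)₃C–N₂⁺ loses N₂: no meaningful conjugate acid; N₂ departs as an exceptionally stable neutral molecule
(CH₃)₃C–OTf loses OTf⁻: pKₐ(CF₃SO₃H (triflic acid)) ≈ -14
(CH₃)₃C–ONs loses ONs⁻: pKₐ(p-O₂NC₆H₄SO₃H) ≈ -3.5
(CH₃)₃C–ONO₂ loses NO₃⁻: pKₐ(HNO₃) ≈ -1.3
(CH₃)₃C–F loses F⁻: pKₐ(HF) ≈ 3.2
(CH₃)₃C–CN loses CN⁻: pKₐ(HCN) ≈ 9.2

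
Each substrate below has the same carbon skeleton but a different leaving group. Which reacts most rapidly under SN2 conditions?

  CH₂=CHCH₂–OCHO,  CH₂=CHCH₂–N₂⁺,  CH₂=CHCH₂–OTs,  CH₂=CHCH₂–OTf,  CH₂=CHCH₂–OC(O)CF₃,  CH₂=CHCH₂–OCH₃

CH₂=CHCH₂–N₂⁺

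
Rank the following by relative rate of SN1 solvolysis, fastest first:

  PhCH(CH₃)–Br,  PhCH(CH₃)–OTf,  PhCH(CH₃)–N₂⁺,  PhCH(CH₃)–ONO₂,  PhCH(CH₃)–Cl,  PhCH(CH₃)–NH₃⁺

PhCH(CH₃)–N₂⁺ > PhCH(CH₃)–OTf > PhCH(CH₃)–Br > PhCH(CH₃)–Cl > PhCH(CH₃)–ONO₂ > PhCH(CH₃)–NH₃⁺

With the same alkyl group throughout, only the leaving group differentiates the rates.
A good leaving group is a weak base: the lower the pKₐ of its conjugate acid, the more readily it departs.
PhCH(CH₃)–N₂⁺ loses N₂: no meaningful conjugate acid; N₂ departs as an exceptionally stable neutral molecule
PhCH(CH₃)–OTf loses OTf⁻: pKₐ(CF₃SO₃H (triflic acid)) ≈ -14
PhCH(CH₃)–Br loses Br⁻: pKₐ(HBr) ≈ -9
PhCH(CH₃)–Cl loses Cl⁻: pKₐ(HCl) ≈ -7
PhCH(CH₃)–ONO₂ loses NO₃⁻: pKₐ(HNO₃) ≈ -1.3
PhCH(CH₃)–NH₃⁺ loses NH₃: pKₐ(NH₄⁺) ≈ 9.2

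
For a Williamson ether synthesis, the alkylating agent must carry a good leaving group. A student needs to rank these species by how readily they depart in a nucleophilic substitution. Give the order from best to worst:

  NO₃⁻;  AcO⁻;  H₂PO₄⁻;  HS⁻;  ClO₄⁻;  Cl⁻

Rank by basicity of the departing species: weakest base leaves most easily.
ClO₄⁻: pKₐ(HClO₄) ≈ -10 — extremely weak base; rarely used for safety reasons
Cl⁻: pKₐ(HCl) ≈ -7 — moderately weak base
NO₃⁻: pKₐ(HNO₃) ≈ -1.3 — resonance-delocalised over three oxygens
H₂PO₄⁻: pKₐ(H₃PO₄) ≈ 2.1 — moderate base; biological leaving group after further activation
AcO⁻: pKₐ(CH₃COOH) ≈ 4.8
HS⁻: pKₐ(H₂S) ≈ 7

ClO₄⁻ > Cl⁻ > NO₃⁻ > H₂PO₄⁻ > AcO⁻ > HS⁻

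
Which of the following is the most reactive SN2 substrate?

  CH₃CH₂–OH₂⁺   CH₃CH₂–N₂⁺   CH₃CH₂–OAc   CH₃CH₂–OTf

The skeletons are identical, so relative rate is governed entirely by leaving-group ability.
Leaving-group ability tracks the stability of the departed species; conjugate-acid pKₐ is the usual yardstick (lower pKₐ → better LG).
CH₃CH₂–N₂⁺ loses N₂: no meaningful conjugate acid; N₂ departs as an exceptionally stable neutral molecule
CH₃CH₂–OTf loses OTf⁻: pKₐ(CF₃SO₃H (triflic acid)) ≈ -14
CH₃CH₂–OH₂⁺ loses H₂O: pKₐ(H₃O⁺) ≈ -1.7
CH₃CH₂–OAc loses AcO⁻: pKₐ(CH₃COOH) ≈ 4.8

CH₃CH₂–N₂⁺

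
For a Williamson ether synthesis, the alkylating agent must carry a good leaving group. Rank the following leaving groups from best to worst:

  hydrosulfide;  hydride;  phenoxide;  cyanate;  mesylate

mesylate > cyanate > hydrosulfide > phenoxide > hydride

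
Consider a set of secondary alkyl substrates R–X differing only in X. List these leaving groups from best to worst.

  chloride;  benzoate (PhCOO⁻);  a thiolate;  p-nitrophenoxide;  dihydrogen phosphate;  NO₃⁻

chloride > NO₃⁻ > dihydrogen phosphate > benzoate (PhCOO⁻) > p-nitrophenoxide > a thiolate

chloride: pKₐ(HCl) ≈ -7
NO₃⁻: pKₐ(HNO₃) ≈ -1.3
dihydrogen phosphate: pKₐ(H₃PO₄) ≈ 2.1
benzoate (PhCOO⁻): pKₐ(C₆H₅COOH) ≈ 4.2
p-nitrophenoxide: pKₐ(p-nitrophenol) ≈ 7.2
a thiolate: pKₐ(RSH (a thiol)) ≈ 10.5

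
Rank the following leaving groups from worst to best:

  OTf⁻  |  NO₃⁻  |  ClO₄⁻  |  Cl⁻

Leaving-group ability tracks the stability of the departed species; conjugate-acid pKₐ is the usual yardstick (lower pKₐ → better LG).
OTf⁻: pKₐ(CF₃SO₃H (triflic acid)) ≈ -14
ClO₄⁻: pKₐ(HClO₄) ≈ -10
Cl⁻: pKₐ(HCl) ≈ -7
NO₃⁻: pKₐ(HNO₃) ≈ -1.3
The question asks for worst first, so the sequence is read in increasing leaving-group ability.

NO₃⁻ < Cl⁻ < ClO₄⁻ < OTf⁻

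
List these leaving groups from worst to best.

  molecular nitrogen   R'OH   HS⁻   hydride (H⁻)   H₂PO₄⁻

hydride (H⁻) < HS⁻ < H₂PO₄⁻ < R'OH < molecular nitrogen

molecular nitrogen: no meaningful conjugate acid; N₂ departs as an exceptionally stable neutral molecule
R'OH: pKₐ(R'OH₂⁺) ≈ -2.4
H₂PO₄⁻: pKₐ(H₃PO₄) ≈ 2.1 — moderate base; biological leaving group after further activation
HS⁻: pKₐ(H₂S) ≈ 7
hydride (H⁻): pKₐ(H₂) ≈ 36 — extremely strong base; leaves only in special hydride-transfer contexts
Reversing gives the worst-to-best order requested.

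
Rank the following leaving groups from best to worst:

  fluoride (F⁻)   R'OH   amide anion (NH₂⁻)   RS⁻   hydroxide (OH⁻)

R'OH > fluoride (F⁻) > RS⁻ > hydroxide (OH⁻) > amide anion (NH₂⁻)

Leaving-group ability tracks the stability of the departed species; conjugate-acid pKₐ is the usual yardstick (lower pKₐ → better LG).
R'OH: pKₐ(R'OH₂⁺) ≈ -2.4
fluoride (F⁻): pKₐ(HF) ≈ 3.2
RS⁻: pKₐ(RSH (a thiol)) ≈ 10.5
hydroxide (OH⁻): pKₐ(H₂O) ≈ 15.7
amide anion (NH₂⁻): pKₐ(NH₃) ≈ 38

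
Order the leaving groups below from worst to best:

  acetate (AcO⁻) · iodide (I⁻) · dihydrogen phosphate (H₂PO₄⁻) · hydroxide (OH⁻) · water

Leaving-group ability tracks the stability of the departed species; conjugate-acid pKₐ is the usual yardstick (lower pKₐ → better LG).
iodide (I⁻): pKₐ(HI) ≈ -10
water: pKₐ(H₃O⁺) ≈ -1.7 — neutral; leaves from a protonated alcohol (R–OH₂⁺)
dihydrogen phosphate (H₂PO₄⁻): pKₐ(H₃PO₄) ≈ 2.1
acetate (AcO⁻): pKₐ(CH₃COOH) ≈ 4.8 — resonance-stabilised but still a weak base
hydroxide (OH⁻): pKₐ(H₂O) ≈ 15.7
Listed from poorest to best leaving group as asked.

hydroxide (OH⁻) < acetate (AcO⁻) < dihydrogen phosphate (H₂PO₄⁻) < water < iodide (I⁻)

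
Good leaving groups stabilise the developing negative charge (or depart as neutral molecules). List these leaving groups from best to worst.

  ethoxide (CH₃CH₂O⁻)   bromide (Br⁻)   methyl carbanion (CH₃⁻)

bromide (Br⁻) > ethoxide (CH₃CH₂O⁻) > methyl carbanion (CH₃⁻)

Leaving-group ability tracks the stability of the departed species; conjugate-acid pKₐ is the usual yardstick (lower pKₐ → better LG).
bromide (Br⁻): pKₐ(HBr) ≈ -9
ethoxide (CH₃CH₂O⁻): pKₐ(CH₃CH₂OH) ≈ 16
methyl carbanion (CH₃⁻): pKₐ(CH₄) ≈ 48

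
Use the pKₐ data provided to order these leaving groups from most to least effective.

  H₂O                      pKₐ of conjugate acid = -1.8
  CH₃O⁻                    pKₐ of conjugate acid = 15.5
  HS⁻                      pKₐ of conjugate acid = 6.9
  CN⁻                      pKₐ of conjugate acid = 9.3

Lower conjugate-acid pKₐ ⇒ weaker base ⇒ better leaving group.
Sorting by the given values: H₂O (-1.8), HS⁻ (6.9), CN⁻ (9.3), CH₃O⁻ (15.5).

H₂O > HS⁻ > CN⁻ > CH₃O⁻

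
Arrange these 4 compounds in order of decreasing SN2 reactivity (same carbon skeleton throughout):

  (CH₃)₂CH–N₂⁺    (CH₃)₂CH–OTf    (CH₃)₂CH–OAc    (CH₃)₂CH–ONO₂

(CH₃)₂CH–N₂⁺ > (CH₃)₂CH–OTf > (CH₃)₂CH–ONO₂ > (CH₃)₂CH–OAc

The skeletons are identical, so relative rate is governed entirely by leaving-group ability.
Leaving-group ability tracks the stability of the departed species; conjugate-acid pKₐ is the usual yardstick (lower pKₐ → better LG).
(CH₃)₂CH–N₂⁺ loses N₂: no meaningful conjugate acid; N₂ departs as an exceptionally stable neutral molecule
(CH₃)₂CH–OTf loses OTf⁻: pKₐ(CF₃SO₃H (triflic acid)) ≈ -14
(CH₃)₂CH–ONO₂ loses NO₃⁻: pKₐ(HNO₃) ≈ -1.3
(CH₃)₂CH–OAc loses AcO⁻: pKₐ(CH₃COOH) ≈ 4.8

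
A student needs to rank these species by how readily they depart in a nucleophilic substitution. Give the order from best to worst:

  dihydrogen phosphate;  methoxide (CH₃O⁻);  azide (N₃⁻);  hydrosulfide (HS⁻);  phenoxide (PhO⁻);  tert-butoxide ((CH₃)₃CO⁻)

dihydrogen phosphate > azide (N₃⁻) > hydrosulfide (HS⁻) > phenoxide (PhO⁻) > methoxide (CH₃O⁻) > tert-butoxide ((CH₃)₃CO⁻)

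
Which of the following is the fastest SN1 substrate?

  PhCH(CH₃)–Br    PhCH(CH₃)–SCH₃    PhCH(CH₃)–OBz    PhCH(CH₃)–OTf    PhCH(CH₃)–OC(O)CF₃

With the same alkyl group throughout, only the leaving group differentiates the rates.
The more stable X⁻ (or X) is on its own — i.e. the weaker a base it is — the better a leaving group it makes.
PhCH(CH₃)–OTf loses OTf⁻: pKₐ(CF₃SO₃H (triflic acid)) ≈ -14
PhCH(CH₃)–Br loses Br⁻: pKₐ(HBr) ≈ -9
PhCH(CH₃)–OC(O)CF₃ loses CF₃COO⁻: pKₐ(CF₃COOH) ≈ 0.2
PhCH(CH₃)–OBz loses PhCOO⁻: pKₐ(C₆H₅COOH) ≈ 4.2
PhCH(CH₃)–SCH₃ loses RS⁻: pKₐ(RSH (a thiol)) ≈ 10.5

PhCH(CH₃)–OTf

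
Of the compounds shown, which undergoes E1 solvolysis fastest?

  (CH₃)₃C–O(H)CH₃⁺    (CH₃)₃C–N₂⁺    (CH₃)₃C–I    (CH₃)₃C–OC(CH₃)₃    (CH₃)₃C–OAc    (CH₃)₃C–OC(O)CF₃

Same R in every case — rank the leaving groups.
Rank by basicity of the departing species: weakest base leaves most easily.
(CH₃)₃C–N₂⁺ loses N₂: no meaningful conjugate acid; N₂ departs as an exceptionally stable neutral molecule
(CH₃)₃C–I loses I⁻: pKₐ(HI) ≈ -10
(CH₃)₃C–O(H)CH₃⁺ loses R'OH: pKₐ(R'OH₂⁺) ≈ -2.4
(CH₃)₃C–OC(O)CF₃ loses CF₃COO⁻: pKₐ(CF₃COOH) ≈ 0.2
(CH₃)₃C–OAc loses AcO⁻: pKₐ(CH₃COOH) ≈ 4.8
(CH₃)₃C–OC(CH₃)₃ loses (CH₃)₃CO⁻: pKₐ(t-BuOH) ≈ 18

(CH₃)₃C–N₂⁺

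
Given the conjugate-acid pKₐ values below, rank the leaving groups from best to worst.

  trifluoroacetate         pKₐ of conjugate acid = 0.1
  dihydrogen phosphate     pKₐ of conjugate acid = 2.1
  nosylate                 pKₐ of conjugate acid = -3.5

nosylate > trifluoroacetate > dihydrogen phosphate

Lower conjugate-acid pKₐ ⇒ weaker base ⇒ better leaving group.
Sorting by the given values: nosylate (-3.5), trifluoroacetate (0.1), dihydrogen phosphate (2.1).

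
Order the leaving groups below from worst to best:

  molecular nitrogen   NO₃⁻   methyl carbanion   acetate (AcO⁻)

methyl carbanion < acetate (AcO⁻) < NO₃⁻ < molecular nitrogen

Rank by basicity of the departing species: weakest base leaves most easily.
molecular nitrogen: no meaningful conjugate acid; N₂ departs as an exceptionally stable neutral molecule
NO₃⁻: pKₐ(HNO₃) ≈ -1.3
acetate (AcO⁻): pKₐ(CH₃COOH) ≈ 4.8
methyl carbanion: pKₐ(CH₄) ≈ 48
The question asks for worst first, so the sequence is read in increasing leaving-group ability.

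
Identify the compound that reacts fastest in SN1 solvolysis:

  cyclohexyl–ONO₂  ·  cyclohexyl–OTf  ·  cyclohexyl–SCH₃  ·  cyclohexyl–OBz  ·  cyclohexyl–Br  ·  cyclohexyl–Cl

cyclohexyl–OTf

Identical carbon frameworks mean the comparison reduces to leaving-group quality.
The more stable X⁻ (or X) is on its own — i.e. the weaker a base it is — the better a leaving group it makes.
cyclohexyl–OTf loses OTf⁻: pKₐ(CF₃SO₃H (triflic acid)) ≈ -14
cyclohexyl–Br loses Br⁻: pKₐ(HBr) ≈ -9
cyclohexyl–Cl loses Cl⁻: pKₐ(HCl) ≈ -7
cyclohexyl–ONO₂ loses NO₃⁻: pKₐ(HNO₃) ≈ -1.3
cyclohexyl–OBz loses PhCOO⁻: pKₐ(C₆H₅COOH) ≈ 4.2
cyclohexyl–SCH₃ loses RS⁻: pKₐ(RSH (a thiol)) ≈ 10.5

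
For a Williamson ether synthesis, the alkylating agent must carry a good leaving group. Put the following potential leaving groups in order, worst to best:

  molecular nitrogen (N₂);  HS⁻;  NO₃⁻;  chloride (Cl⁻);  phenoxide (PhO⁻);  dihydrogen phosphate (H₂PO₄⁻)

phenoxide (PhO⁻) < HS⁻ < dihydrogen phosphate (H₂PO₄⁻) < NO₃⁻ < chloride (Cl⁻) < molecular nitrogen (N₂)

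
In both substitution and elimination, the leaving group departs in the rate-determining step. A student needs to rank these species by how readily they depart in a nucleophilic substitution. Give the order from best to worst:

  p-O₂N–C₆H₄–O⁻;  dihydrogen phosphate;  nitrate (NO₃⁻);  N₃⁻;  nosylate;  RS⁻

The more stable X⁻ (or X) is on its own — i.e. the weaker a base it is — the better a leaving group it makes.
nosylate: pKₐ(p-O₂NC₆H₄SO₃H) ≈ -3.5 — p-nitro group further stabilises the sulfonate
nitrate (NO₃⁻): pKₐ(HNO₃) ≈ -1.3
dihydrogen phosphate: pKₐ(H₃PO₄) ≈ 2.1
N₃⁻: pKₐ(HN₃) ≈ 4.7 — linear, resonance-stabilised
p-O₂N–C₆H₄–O⁻: pKₐ(p-nitrophenol) ≈ 7.2 — nitro group delocalises the charge; the classic chromogenic LG
RS⁻: pKₐ(RSH (a thiol)) ≈ 10.5

nosylate > nitrate (NO₃⁻) > dihydrogen phosphate > N₃⁻ > p-O₂N–C₆H₄–O⁻ > RS⁻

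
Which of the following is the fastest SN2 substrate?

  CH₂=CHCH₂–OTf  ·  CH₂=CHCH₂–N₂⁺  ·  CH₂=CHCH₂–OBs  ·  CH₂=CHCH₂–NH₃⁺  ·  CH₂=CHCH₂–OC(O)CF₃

Identical carbon frameworks mean the comparison reduces to leaving-group quality.
A good leaving group is a weak base: the lower the pKₐ of its conjugate acid, the more readily it departs.
CH₂=CHCH₂–N₂⁺ loses N₂: no meaningful conjugate acid; N₂ departs as an exceptionally stable neutral molecule
CH₂=CHCH₂–OTf loses OTf⁻: pKₐ(CF₃SO₃H (triflic acid)) ≈ -14
CH₂=CHCH₂–OBs loses OBs⁻: pKₐ(p-BrC₆H₄SO₃H) ≈ -2.8
CH₂=CHCH₂–OC(O)CF₃ loses CF₃COO⁻: pKₐ(CF₃COOH) ≈ 0.2
CH₂=CHCH₂–NH₃⁺ loses NH₃: pKₐ(NH₄⁺) ≈ 9.2

CH₂=CHCH₂–N₂⁺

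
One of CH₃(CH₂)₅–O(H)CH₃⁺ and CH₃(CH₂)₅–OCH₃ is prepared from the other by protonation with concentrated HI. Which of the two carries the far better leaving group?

From CH₃(CH₂)₅–OCH₃ the departing group would be CH₃O⁻ (pKₐ(CH₃OH) ≈ 15.5). Strong base; alkoxides do not leave unassisted.
From CH₃(CH₂)₅–O(H)CH₃⁺ the leaving group is R'OH (pKₐ(R'OH₂⁺) ≈ -2.4). Neutral; leaves from a protonated ether (an oxonium ion, R–O(H)R'⁺).
Protonation with concentrated HI works by allowing neutral methanol, rather than methoxide, to depart, making CH₃(CH₂)₅–O(H)CH₃⁺ enormously more reactive.

CH₃(CH₂)₅–O(H)CH₃⁺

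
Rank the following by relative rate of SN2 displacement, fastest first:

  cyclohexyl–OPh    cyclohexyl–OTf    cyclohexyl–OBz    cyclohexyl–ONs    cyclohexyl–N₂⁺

With the same alkyl group throughout, only the leaving group differentiates the rates.
Rank by basicity of the departing species: weakest base leaves most easily.
cyclohexyl–N₂⁺ loses N₂: no meaningful conjugate acid; N₂ departs as an exceptionally stable neutral molecule
cyclohexyl–OTf loses OTf⁻: pKₐ(CF₃SO₃H (triflic acid)) ≈ -14
cyclohexyl–ONs loses ONs⁻: pKₐ(p-O₂NC₆H₄SO₃H) ≈ -3.5
cyclohexyl–OBz loses PhCOO⁻: pKₐ(C₆H₅COOH) ≈ 4.2
cyclohexyl–OPh loses PhO⁻: pKₐ(C₆H₅OH (phenol)) ≈ 10

cyclohexyl–N₂⁺ > cyclohexyl–OTf > cyclohexyl–ONs > cyclohexyl–OBz > cyclohexyl–OPh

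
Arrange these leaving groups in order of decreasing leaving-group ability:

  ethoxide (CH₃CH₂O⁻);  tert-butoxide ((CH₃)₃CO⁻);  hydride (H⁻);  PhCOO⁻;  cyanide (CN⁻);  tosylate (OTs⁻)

Rank by basicity of the departing species: weakest base leaves most easily.
tosylate (OTs⁻): pKₐ(p-CH₃C₆H₄SO₃H (TsOH)) ≈ -2.8
PhCOO⁻: pKₐ(C₆H₅COOH) ≈ 4.2
cyanide (CN⁻): pKₐ(HCN) ≈ 9.2
ethoxide (CH₃CH₂O⁻): pKₐ(CH₃CH₂OH) ≈ 16
tert-butoxide ((CH₃)₃CO⁻): pKₐ(t-BuOH) ≈ 18
hydride (H⁻): pKₐ(H₂) ≈ 36

tosylate (OTs⁻) > PhCOO⁻ > cyanide (CN⁻) > ethoxide (CH₃CH₂O⁻) > tert-butoxide ((CH₃)₃CO⁻) > hydride (H⁻)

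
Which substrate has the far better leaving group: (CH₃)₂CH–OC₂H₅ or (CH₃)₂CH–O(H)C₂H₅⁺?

From (CH₃)₂CH–OC₂H₅ the departing group would be CH₃CH₂O⁻ (pKₐ(CH₃CH₂OH) ≈ 16). Strong base; alkoxides do not leave unassisted.
From (CH₃)₂CH–O(H)C₂H₅⁺ the leaving group is R'OH (pKₐ(R'OH₂⁺) ≈ -2.4). Neutral; leaves from a protonated ether (an oxonium ion, R–O(H)R'⁺).
(In practice (CH₃)₂CH–O(H)C₂H₅⁺ is made from (CH₃)₂CH–OC₂H₅ by protonation with concentrated HBr, allowing neutral ethanol, rather than ethoxide, to depart.)

(CH₃)₂CH–O(H)C₂H₅⁺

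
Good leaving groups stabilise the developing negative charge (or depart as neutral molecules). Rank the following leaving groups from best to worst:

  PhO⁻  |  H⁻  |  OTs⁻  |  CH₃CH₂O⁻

The more stable X⁻ (or X) is on its own — i.e. the weaker a base it is — the better a leaving group it makes.
OTs⁻: pKₐ(p-CH₃C₆H₄SO₃H (TsOH)) ≈ -2.8 — resonance-delocalised arenesulfonate
PhO⁻: pKₐ(C₆H₅OH (phenol)) ≈ 10 — resonance into the ring helps, but still a poor LG
CH₃CH₂O⁻: pKₐ(CH₃CH₂OH) ≈ 16 — strong base; alkoxides do not leave unassisted
H⁻: pKₐ(H₂) ≈ 36

OTs⁻ > PhO⁻ > CH₃CH₂O⁻ > H⁻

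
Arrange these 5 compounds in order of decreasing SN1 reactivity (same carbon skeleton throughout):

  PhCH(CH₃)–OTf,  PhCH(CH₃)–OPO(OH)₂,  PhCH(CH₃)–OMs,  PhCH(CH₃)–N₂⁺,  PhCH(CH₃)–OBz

PhCH(CH₃)–N₂⁺ > PhCH(CH₃)–OTf > PhCH(CH₃)–OMs > PhCH(CH₃)–OPO(OH)₂ > PhCH(CH₃)–OBz

Same R in every case — rank the leaving groups.
Rank by basicity of the departing species: weakest base leaves most easily.
PhCH(CH₃)–N₂⁺ loses N₂: no meaningful conjugate acid; N₂ departs as an exceptionally stable neutral molecule
PhCH(CH₃)–OTf loses OTf⁻: pKₐ(CF₃SO₃H (triflic acid)) ≈ -14
PhCH(CH₃)–OMs loses OMs⁻: pKₐ(CH₃SO₃H (MsOH)) ≈ -1.9
PhCH(CH₃)–OPO(OH)₂ loses H₂PO₄⁻: pKₐ(H₃PO₄) ≈ 2.1
PhCH(CH₃)–OBz loses PhCOO⁻: pKₐ(C₆H₅COOH) ≈ 4.2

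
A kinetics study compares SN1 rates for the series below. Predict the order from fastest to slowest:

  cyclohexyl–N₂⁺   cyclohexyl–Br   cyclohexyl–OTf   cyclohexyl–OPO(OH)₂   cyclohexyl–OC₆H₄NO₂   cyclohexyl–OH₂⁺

cyclohexyl–N₂⁺ > cyclohexyl–OTf > cyclohexyl–Br > cyclohexyl–OH₂⁺ > cyclohexyl–OPO(OH)₂ > cyclohexyl–OC₆H₄NO₂

Identical carbon frameworks mean the comparison reduces to leaving-group quality.
Rank by basicity of the departing species: weakest base leaves most easily.
cyclohexyl–N₂⁺ loses N₂: no meaningful conjugate acid; N₂ departs as an exceptionally stable neutral molecule
cyclohexyl–OTf loses OTf⁻: pKₐ(CF₃SO₃H (triflic acid)) ≈ -14
cyclohexyl–Br loses Br⁻: pKₐ(HBr) ≈ -9
cyclohexyl–OH₂⁺ loses H₂O: pKₐ(H₃O⁺) ≈ -1.7
cyclohexyl–OPO(OH)₂ loses H₂PO₄⁻: pKₐ(H₃PO₄) ≈ 2.1
cyclohexyl–OC₆H₄NO₂ loses p-O₂N–C₆H₄–O⁻: pKₐ(p-nitrophenol) ≈ 7.2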